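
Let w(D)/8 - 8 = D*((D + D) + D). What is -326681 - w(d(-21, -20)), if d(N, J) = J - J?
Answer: -326745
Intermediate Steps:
d(N, J) = 0
w(D) = 64 + 24*D**2 (w(D) = 64 + 8*(D*((D + D) + D)) = 64 + 8*(D*(2*D + D)) = 64 + 8*(D*(3*D)) = 64 + 8*(3*D**2) = 64 + 24*D**2)
-326681 - w(d(-21, -20)) = -326681 - (64 + 24*0**2) = -326681 - (64 + 24*0) = -326681 - (64 + 0) = -326681 - 1*64 = -326681 - 64 = -326745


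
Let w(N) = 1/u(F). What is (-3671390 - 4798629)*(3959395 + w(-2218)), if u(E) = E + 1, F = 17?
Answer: -603650724283109/18 ≈ -3.3536e+13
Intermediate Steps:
u(E) = 1 + E
w(N) = 1/18 (w(N) = 1/(1 + 17) = 1/18)
(-3671390 - 4798629)*(3959395 + w(-2218)) = (-3671390 - 4798629)*(3959395 + 1/18) = -8470019*71269111/18 = -603650724283109/18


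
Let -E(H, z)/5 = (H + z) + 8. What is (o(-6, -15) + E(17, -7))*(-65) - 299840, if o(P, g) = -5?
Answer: -293665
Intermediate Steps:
E(H, z) = -40 - 5*H - 5*z (E(H, z) = -5*((H + z) + 8) = -5*(8 + H + z) = -40 - 5*H - 5*z)
(o(-6, -15) + E(17, -7))*(-65) - 299840 = (-5 + (-40 - 5*17 - 5*(-7)))*(-65) - 299840 = (-5 + (-40 - 85 + 35))*(-65) - 299840 = (-5 - 90)*(-65) - 299840 = -95*(-65) - 299840 = 6175 - 299840 = -293665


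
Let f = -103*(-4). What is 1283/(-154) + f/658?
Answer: -7967/1034 ≈ -7.7050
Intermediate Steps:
f = 412
1283/(-154) + f/658 = 1283/(-154) + 412/658 = 1283*(-1/154) + 412*(1/658) = -1283/154 + 206/329 = -7967/1034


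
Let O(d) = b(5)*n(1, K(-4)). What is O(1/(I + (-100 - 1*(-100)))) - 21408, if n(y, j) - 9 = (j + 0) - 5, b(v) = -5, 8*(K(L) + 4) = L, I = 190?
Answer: -42811/2 ≈ -21406.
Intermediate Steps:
K(L) = -4 + L/8
n(y, j) = 4 + j (n(y, j) = 9 + ((j + 0) - 5) = 9 + (j - 5) = 9 + (-5 + j) = 4 + j)
O(d) = 5/2 (O(d) = -5*(4 + (-4 + (⅛)*(-4))) = -5*(4 + (-4 - ½)) = -5*(4 - 9/2) = -5*(-½) = 5/2)
O(1/(I + (-100 - 1*(-100)))) - 21408 = 5/2 - 21408 = -42811/2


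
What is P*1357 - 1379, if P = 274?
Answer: 370439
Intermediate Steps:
P*1357 - 1379 = 274*1357 - 1379 = 371818 - 1379 = 370439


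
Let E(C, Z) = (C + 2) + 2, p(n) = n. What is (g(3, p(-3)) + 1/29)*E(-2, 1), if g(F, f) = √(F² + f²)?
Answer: 2/29 + 6*√2 ≈ 8.5542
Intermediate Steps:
E(C, Z) = 4 + C (E(C, Z) = (2 + C) + 2 = 4 + C)
(g(3, p(-3)) + 1/29)*E(-2, 1) = (√(3² + (-3)²) + 1/29)*(4 - 2) = (√(9 + 9) + 1/29)*2 = (√18 + 1/29)*2 = (3*√2 + 1/29)*2 = (1/29 + 3*√2)*2 = 2/29 + 6*√2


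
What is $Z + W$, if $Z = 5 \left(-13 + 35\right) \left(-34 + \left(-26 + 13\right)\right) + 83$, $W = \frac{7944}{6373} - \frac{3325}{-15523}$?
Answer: $- \frac{26479085944}{5206741} \approx -5085.5$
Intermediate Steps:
$W = \frac{7605523}{5206741}$ ($W = 7944 \cdot \frac{1}{6373} - - \frac{175}{817} = \frac{7944}{6373} + \frac{175}{817} = \frac{7605523}{5206741} \approx 1.4607$)
$Z = -5087$ ($Z = 5 \cdot 22 \left(-34 - 13\right) + 83 = 5 \cdot 22 \left(-47\right) + 83 = 5 \left(-1034\right) + 83 = -5170 + 83 = -5087$)
$Z + W = -5087 + \frac{7605523}{5206741} = - \frac{26479085944}{5206741}$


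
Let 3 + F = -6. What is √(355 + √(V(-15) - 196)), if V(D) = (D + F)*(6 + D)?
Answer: √(355 + 2*√5) ≈ 18.960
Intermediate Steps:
F = -9 (F = -3 - 6 = -9)
V(D) = (-9 + D)*(6 + D) (V(D) = (D - 9)*(6 + D) = (-9 + D)*(6 + D))
√(355 + √(V(-15) - 196)) = √(355 + √((-54 + (-15)² - 3*(-15)) - 196)) = √(355 + √((-54 + 225 + 45) - 196)) = √(355 + √(216 - 196)) = √(355 + √20) = √(355 + 2*√5)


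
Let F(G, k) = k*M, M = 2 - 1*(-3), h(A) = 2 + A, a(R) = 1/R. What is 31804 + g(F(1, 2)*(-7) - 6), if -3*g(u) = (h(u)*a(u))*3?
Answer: 1208515/38 ≈ 31803.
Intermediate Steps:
M = 5 (M = 2 + 3 = 5)
F(G, k) = 5*k (F(G, k) = k*5 = 5*k)
g(u) = -(2 + u)/u (g(u) = -(2 + u)/u*3/3 = -(2 + u)/u)
31804 + g(F(1, 2)*(-7) - 6) = 31804 + (-2 - ((5*2)*(-7) - 6))/((5*2)*(-7) - 6) = 31804 + (-2 - (10*(-7) - 6))/(10*(-7) - 6) = 31804 + (-2 - (-70 - 6))/(-70 - 6) = 31804 + (-2 - 1*(-76))/(-76) = 31804 - (-2 + 76)/76 = 31804 - 1/76*74 = 31804 - 37/38 = 1208515/38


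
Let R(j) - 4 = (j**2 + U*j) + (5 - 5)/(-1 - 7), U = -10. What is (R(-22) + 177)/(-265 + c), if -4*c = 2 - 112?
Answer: -354/95 ≈ -3.7263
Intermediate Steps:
R(j) = 4 + j**2 - 10*j (R(j) = 4 + ((j**2 - 10*j) + (5 - 5)/(-1 - 7)) = 4 + ((j**2 - 10*j) + 0/(-8)) = 4 + ((j**2 - 10*j) + 0*(-1/8)) = 4 + ((j**2 - 10*j) + 0) = 4 + (j**2 - 10*j) = 4 + j**2 - 10*j)
c = 55/2 (c = -(2 - 112)/4 = -1/4*(-110) = 55/2 ≈ 27.500)
(R(-22) + 177)/(-265 + c) = ((4 + (-22)**2 - 10*(-22)) + 177)/(-265 + 55/2) = ((4 + 484 + 220) + 177)/(-475/2) = -2*(708 + 177)/475 = -2/475*885 = -354/95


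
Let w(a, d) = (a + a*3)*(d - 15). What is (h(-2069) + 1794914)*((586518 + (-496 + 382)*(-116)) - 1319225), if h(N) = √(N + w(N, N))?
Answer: -1291410109462 - 719483*√17245115 ≈ -1.2944e+12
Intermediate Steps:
w(a, d) = 4*a*(-15 + d) (w(a, d) = (a + 3*a)*(-15 + d) = (4*a)*(-15 + d) = 4*a*(-15 + d))
h(N) = √(N + 4*N*(-15 + N))
(h(-2069) + 1794914)*((586518 + (-496 + 382)*(-116)) - 1319225) = (√(-2069*(-59 + 4*(-2069))) + 1794914)*((586518 + (-496 + 382)*(-116)) - 1319225) = (√(-2069*(-59 - 8276)) + 1794914)*((586518 - 114*(-116)) - 1319225) = (√(-2069*(-8335)) + 1794914)*((586518 + 13224) - 1319225) = (√17245115 + 1794914)*(599742 - 1319225) = (1794914 + √17245115)*(-719483) = -1291410109462 - 719483*√17245115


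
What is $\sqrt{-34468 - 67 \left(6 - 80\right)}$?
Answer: $i \sqrt{29510} \approx 171.78 i$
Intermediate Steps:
$\sqrt{-34468 - 67 \left(6 - 80\right)} = \sqrt{-34468 - -4958} = \sqrt{-34468 + 4958} = \sqrt{-29510} = i \sqrt{29510}$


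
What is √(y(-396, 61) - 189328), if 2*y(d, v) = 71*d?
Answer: I*√203386 ≈ 450.98*I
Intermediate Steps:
y(d, v) = 71*d/2 (y(d, v) = (71*d)/2 = 71*d/2)
√(y(-396, 61) - 189328) = √((71/2)*(-396) - 189328) = √(-14058 - 189328) = √(-203386) = I*√203386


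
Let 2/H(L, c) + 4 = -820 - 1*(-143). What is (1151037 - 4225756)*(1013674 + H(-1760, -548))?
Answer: -2122515397730248/681 ≈ -3.1168e+12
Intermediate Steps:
H(L, c) = -2/681 (H(L, c) = 2/(-4 + (-820 - 1*(-143))) = 2/(-4 + (-820 + 143)) = 2/(-4 - 677) = 2/(-681) = 2*(-1/681) = -2/681)
(1151037 - 4225756)*(1013674 + H(-1760, -548)) = (1151037 - 4225756)*(1013674 - 2/681) = -3074719*690311992/681 = -2122515397730248/681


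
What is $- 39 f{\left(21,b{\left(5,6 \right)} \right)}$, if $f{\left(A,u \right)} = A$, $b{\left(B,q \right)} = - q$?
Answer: $-819$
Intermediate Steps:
$- 39 f{\left(21,b{\left(5,6 \right)} \right)} = \left(-39\right) 21 = -819$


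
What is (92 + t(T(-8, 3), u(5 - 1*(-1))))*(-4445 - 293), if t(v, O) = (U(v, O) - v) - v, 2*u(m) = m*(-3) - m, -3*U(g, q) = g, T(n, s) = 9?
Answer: -336398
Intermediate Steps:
U(g, q) = -g/3
u(m) = -2*m (u(m) = (m*(-3) - m)/2 = (-3*m - m)/2 = (-4*m)/2 = -2*m)
t(v, O) = -7*v/3 (t(v, O) = (-v/3 - v) - v = -4*v/3 - v = -7*v/3)
(92 + t(T(-8, 3), u(5 - 1*(-1))))*(-4445 - 293) = (92 - 7/3*9)*(-4445 - 293) = (92 - 21)*(-4738) = 71*(-4738) = -336398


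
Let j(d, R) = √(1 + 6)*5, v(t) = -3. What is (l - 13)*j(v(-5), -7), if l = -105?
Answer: -590*√7 ≈ -1561.0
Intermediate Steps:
j(d, R) = 5*√7 (j(d, R) = √7*5 = 5*√7)
(l - 13)*j(v(-5), -7) = (-105 - 13)*(5*√7) = -590*√7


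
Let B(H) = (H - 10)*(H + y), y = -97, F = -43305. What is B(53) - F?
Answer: 41413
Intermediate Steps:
B(H) = (-97 + H)*(-10 + H) (B(H) = (H - 10)*(H - 97) = (-10 + H)*(-97 + H) = (-97 + H)*(-10 + H))
B(53) - F = (970 + 53² - 107*53) - 1*(-43305) = (970 + 2809 - 5671) + 43305 = -1892 + 43305 = 41413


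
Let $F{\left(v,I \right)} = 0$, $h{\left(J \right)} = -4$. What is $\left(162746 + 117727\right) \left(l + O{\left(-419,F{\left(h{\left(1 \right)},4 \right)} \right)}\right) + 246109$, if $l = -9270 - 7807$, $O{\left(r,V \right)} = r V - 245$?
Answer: $-4858107197$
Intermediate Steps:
$O{\left(r,V \right)} = -245 + V r$ ($O{\left(r,V \right)} = V r - 245 = -245 + V r$)
$l = -17077$ ($l = -9270 - 7807 = -17077$)
$\left(162746 + 117727\right) \left(l + O{\left(-419,F{\left(h{\left(1 \right)},4 \right)} \right)}\right) + 246109 = \left(162746 + 117727\right) \left(-17077 + \left(-245 + 0 \left(-419\right)\right)\right) + 246109 = 280473 \left(-17077 + \left(-245 + 0\right)\right) + 246109 = 280473 \left(-17077 - 245\right) + 246109 = 280473 \left(-17322\right) + 246109 = -4858353306 + 246109 = -4858107197$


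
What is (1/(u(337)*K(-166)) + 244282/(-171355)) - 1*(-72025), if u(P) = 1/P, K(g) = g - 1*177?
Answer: 4233110913764/58774765 ≈ 72023.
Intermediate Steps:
K(g) = -177 + g (K(g) = g - 177 = -177 + g)
(1/(u(337)*K(-166)) + 244282/(-171355)) - 1*(-72025) = (1/((1/337)*(-177 - 166)) + 244282/(-171355)) - 1*(-72025) = (1/((1/337)*(-343)) + 244282*(-1/171355)) + 72025 = (337*(-1/343) - 244282/171355) + 72025 = (-337/343 - 244282/171355) + 72025 = -141535361/58774765 + 72025 = 4233110913764/58774765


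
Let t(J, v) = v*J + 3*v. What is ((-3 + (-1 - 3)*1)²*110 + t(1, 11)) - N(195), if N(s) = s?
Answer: 5239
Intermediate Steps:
t(J, v) = 3*v + J*v (t(J, v) = J*v + 3*v = 3*v + J*v)
((-3 + (-1 - 3)*1)²*110 + t(1, 11)) - N(195) = ((-3 + (-1 - 3)*1)²*110 + 11*(3 + 1)) - 1*195 = ((-3 - 4*1)²*110 + 11*4) - 195 = ((-3 - 4)²*110 + 44) - 195 = ((-7)²*110 + 44) - 195 = (49*110 + 44) - 195 = (5390 + 44) - 195 = 5434 - 195 = 5239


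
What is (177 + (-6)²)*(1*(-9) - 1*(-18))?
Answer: 1917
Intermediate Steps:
(177 + (-6)²)*(1*(-9) - 1*(-18)) = (177 + 36)*(-9 + 18) = 213*9 = 1917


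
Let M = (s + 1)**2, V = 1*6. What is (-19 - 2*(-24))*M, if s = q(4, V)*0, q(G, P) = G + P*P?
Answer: 29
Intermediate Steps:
V = 6
q(G, P) = G + P**2
s = 0 (s = (4 + 6**2)*0 = (4 + 36)*0 = 40*0 = 0)
M = 1 (M = (0 + 1)**2 = 1**2 = 1)
(-19 - 2*(-24))*M = (-19 - 2*(-24))*1 = (-19 + 48)*1 = 29*1 = 29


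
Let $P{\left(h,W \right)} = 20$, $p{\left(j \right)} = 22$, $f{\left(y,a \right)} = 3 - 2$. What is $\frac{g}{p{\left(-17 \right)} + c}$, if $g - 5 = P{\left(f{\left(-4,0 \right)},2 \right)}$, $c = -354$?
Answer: $- \frac{25}{332} \approx -0.075301$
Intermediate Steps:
$f{\left(y,a \right)} = 1$ ($f{\left(y,a \right)} = 3 - 2 = 1$)
$g = 25$ ($g = 5 + 20 = 25$)
$\frac{g}{p{\left(-17 \right)} + c} = \frac{1}{22 - 354} \cdot 25 = \frac{1}{-332} \cdot 25 = \left(- \frac{1}{332}\right) 25 = - \frac{25}{332}$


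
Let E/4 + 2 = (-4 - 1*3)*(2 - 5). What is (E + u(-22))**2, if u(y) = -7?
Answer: 4761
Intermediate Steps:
E = 76 (E = -8 + 4*((-4 - 1*3)*(2 - 5)) = -8 + 4*((-4 - 3)*(-3)) = -8 + 4*(-7*(-3)) = -8 + 4*21 = -8 + 84 = 76)
(E + u(-22))**2 = (76 - 7)**2 = 69**2 = 4761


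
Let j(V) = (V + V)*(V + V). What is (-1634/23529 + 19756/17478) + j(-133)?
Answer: 4849687325924/68539977 ≈ 70757.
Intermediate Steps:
j(V) = 4*V² (j(V) = (2*V)*(2*V) = 4*V²)
(-1634/23529 + 19756/17478) + j(-133) = (-1634/23529 + 19756/17478) + 4*(-133)² = (-1634*1/23529 + 19756*(1/17478)) + 4*17689 = (-1634/23529 + 9878/8739) + 70756 = 72713312/68539977 + 70756 = 4849687325924/68539977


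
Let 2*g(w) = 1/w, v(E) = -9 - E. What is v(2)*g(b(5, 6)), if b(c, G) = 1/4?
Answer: -22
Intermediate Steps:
b(c, G) = ¼
g(w) = 1/(2*w)
v(2)*g(b(5, 6)) = (-9 - 1*2)*(1/(2*(¼))) = (-9 - 2)*((½)*4) = -11*2 = -22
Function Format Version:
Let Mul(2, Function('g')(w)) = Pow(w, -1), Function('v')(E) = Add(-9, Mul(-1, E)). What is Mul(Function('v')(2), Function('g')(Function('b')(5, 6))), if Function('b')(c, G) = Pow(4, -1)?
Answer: -22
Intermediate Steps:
Function('b')(c, G) = Rational(1, 4)
Function('g')(w) = Mul(Rational(1, 2), Pow(w, -1))
Mul(Function('v')(2), Function('g')(Function('b')(5, 6))) = Mul(Add(-9, Mul(-1, 2)), Mul(Rational(1, 2), Pow(Rational(1, 4), -1))) = Mul(Add(-9, -2), Mul(Rational(1, 2), 4)) = Mul(-11, 2) = -22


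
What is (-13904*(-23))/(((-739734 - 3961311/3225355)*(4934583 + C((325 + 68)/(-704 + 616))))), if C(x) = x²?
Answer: -1141070353054720/13024868330880906122583 ≈ -8.7607e-8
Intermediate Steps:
(-13904*(-23))/(((-739734 - 3961311/3225355)*(4934583 + C((325 + 68)/(-704 + 616))))) = (-13904*(-23))/(((-739734 - 3961311/3225355)*(4934583 + ((325 + 68)/(-704 + 616))²))) = 319792/(((-739734 - 3961311*1/3225355)*(4934583 + (393/(-88))²))) = 319792/(((-739734 - 3961311/3225355)*(4934583 + (393*(-1/88))²))) = 319792/((-2385908716881*(4934583 + (-393/88)²)/3225355)) = 319792/((-2385908716881*(4934583 + 154449/7744)/3225355)) = 319792/((-2385908716881/3225355*38213565201/7744)) = 319792/(-13024868330880906122583/3568164160) = 319792*(-3568164160/13024868330880906122583) = -1141070353054720/13024868330880906122583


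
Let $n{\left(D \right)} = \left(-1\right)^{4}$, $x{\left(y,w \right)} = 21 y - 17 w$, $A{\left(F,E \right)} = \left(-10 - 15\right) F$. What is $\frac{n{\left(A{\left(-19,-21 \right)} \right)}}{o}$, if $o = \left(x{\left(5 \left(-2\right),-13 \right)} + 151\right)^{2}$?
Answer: $\frac{1}{26244} \approx 3.8104 \cdot 10^{-5}$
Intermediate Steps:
$A{\left(F,E \right)} = - 25 F$
$x{\left(y,w \right)} = - 17 w + 21 y$
$n{\left(D \right)} = 1$
$o = 26244$ ($o = \left(\left(\left(-17\right) \left(-13\right) + 21 \cdot 5 \left(-2\right)\right) + 151\right)^{2} = \left(\left(221 + 21 \left(-10\right)\right) + 151\right)^{2} = \left(\left(221 - 210\right) + 151\right)^{2} = \left(11 + 151\right)^{2} = 162^{2} = 26244$)
$\frac{n{\left(A{\left(-19,-21 \right)} \right)}}{o} = 1 \cdot \frac{1}{26244} = \frac{1}{26244}$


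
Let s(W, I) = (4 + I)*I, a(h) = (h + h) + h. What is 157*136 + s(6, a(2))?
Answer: 21412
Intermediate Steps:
a(h) = 3*h (a(h) = 2*h + h = 3*h)
s(W, I) = I*(4 + I)
157*136 + s(6, a(2)) = 157*136 + (3*2)*(4 + 3*2) = 21352 + 6*(4 + 6) = 21352 + 6*10 = 21352 + 60 = 21412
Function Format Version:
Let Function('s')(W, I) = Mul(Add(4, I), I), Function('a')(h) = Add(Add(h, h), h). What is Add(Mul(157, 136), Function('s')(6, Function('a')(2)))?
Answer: 21412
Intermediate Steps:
Function('a')(h) = Mul(3, h) (Function('a')(h) = Add(Mul(2, h), h) = Mul(3, h))
Function('s')(W, I) = Mul(I, Add(4, I))
Add(Mul(157, 136), Function('s')(6, Function('a')(2))) = Add(Mul(157, 136), Mul(Mul(3, 2), Add(4, Mul(3, 2)))) = Add(21352, Mul(6, Add(4, 6))) = Add(21352, Mul(6, 10)) = Add(21352, 60) = 21412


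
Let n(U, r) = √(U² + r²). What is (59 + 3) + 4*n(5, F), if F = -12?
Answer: 114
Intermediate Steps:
(59 + 3) + 4*n(5, F) = (59 + 3) + 4*√(5² + (-12)²) = 62 + 4*√(25 + 144) = 62 + 4*√169 = 62 + 4*13 = 62 + 52 = 114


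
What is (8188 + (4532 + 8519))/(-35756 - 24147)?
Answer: -21239/59903 ≈ -0.35456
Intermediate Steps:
(8188 + (4532 + 8519))/(-35756 - 24147) = (8188 + 13051)/(-59903) = 21239*(-1/59903) = -21239/59903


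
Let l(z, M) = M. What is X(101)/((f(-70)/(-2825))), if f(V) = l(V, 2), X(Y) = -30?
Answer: 42375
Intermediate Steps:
f(V) = 2
X(101)/((f(-70)/(-2825))) = -30/(2/(-2825)) = -30/(2*(-1/2825)) = -30/(-2/2825) = -30*(-2825/2) = 42375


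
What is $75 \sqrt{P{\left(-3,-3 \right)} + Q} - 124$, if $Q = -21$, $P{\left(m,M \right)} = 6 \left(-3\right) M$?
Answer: $-124 + 75 \sqrt{33} \approx 306.84$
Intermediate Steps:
$P{\left(m,M \right)} = - 18 M$
$75 \sqrt{P{\left(-3,-3 \right)} + Q} - 124 = 75 \sqrt{\left(-18\right) \left(-3\right) - 21} - 124 = 75 \sqrt{54 - 21} - 124 = 75 \sqrt{33} - 124 = -124 + 75 \sqrt{33}$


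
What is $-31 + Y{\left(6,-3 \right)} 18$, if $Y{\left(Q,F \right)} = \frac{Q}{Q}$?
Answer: $-13$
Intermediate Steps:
$Y{\left(Q,F \right)} = 1$
$-31 + Y{\left(6,-3 \right)} 18 = -31 + 1 \cdot 18 = -31 + 18 = -13$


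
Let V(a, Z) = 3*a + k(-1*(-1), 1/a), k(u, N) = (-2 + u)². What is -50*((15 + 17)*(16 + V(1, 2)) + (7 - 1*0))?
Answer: -32350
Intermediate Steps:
V(a, Z) = 1 + 3*a (V(a, Z) = 3*a + (-2 - 1*(-1))² = 3*a + (-2 + 1)² = 3*a + (-1)² = 3*a + 1 = 1 + 3*a)
-50*((15 + 17)*(16 + V(1, 2)) + (7 - 1*0)) = -50*((15 + 17)*(16 + (1 + 3*1)) + (7 - 1*0)) = -50*(32*(16 + (1 + 3)) + (7 + 0)) = -50*(32*(16 + 4) + 7) = -50*(32*20 + 7) = -50*(640 + 7) = -50*647 = -32350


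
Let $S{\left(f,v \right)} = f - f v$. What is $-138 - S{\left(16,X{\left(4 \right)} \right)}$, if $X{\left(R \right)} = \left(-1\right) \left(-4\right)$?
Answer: $-90$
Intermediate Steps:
$X{\left(R \right)} = 4$
$S{\left(f,v \right)} = f - f v$
$-138 - S{\left(16,X{\left(4 \right)} \right)} = -138 - 16 \left(1 - 4\right) = -138 - 16 \left(-3\right) = -138 - -48 = -138 + 48 = -90$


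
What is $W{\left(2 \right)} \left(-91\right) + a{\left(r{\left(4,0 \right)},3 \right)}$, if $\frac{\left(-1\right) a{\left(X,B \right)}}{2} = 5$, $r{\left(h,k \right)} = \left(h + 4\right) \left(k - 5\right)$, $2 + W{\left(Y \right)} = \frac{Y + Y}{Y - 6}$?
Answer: $263$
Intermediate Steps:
$W{\left(Y \right)} = -2 + \frac{2 Y}{-6 + Y}$ ($W{\left(Y \right)} = -2 + \frac{Y + Y}{Y - 6} = -2 + \frac{2 Y}{-6 + Y}$)
$r{\left(h,k \right)} = \left(-5 + k\right) \left(4 + h\right)$ ($r{\left(h,k \right)} = \left(4 + h\right) \left(-5 + k\right) = \left(-5 + k\right) \left(4 + h\right)$)
$a{\left(X,B \right)} = -10$ ($a{\left(X,B \right)} = \left(-2\right) 5 = -10$)
$W{\left(2 \right)} \left(-91\right) + a{\left(r{\left(4,0 \right)},3 \right)} = \frac{12}{-6 + 2} \left(-91\right) - 10 = \frac{12}{-4} \left(-91\right) - 10 = 12 \left(- \frac{1}{4}\right) \left(-91\right) - 10 = \left(-3\right) \left(-91\right) - 10 = 273 - 10 = 263$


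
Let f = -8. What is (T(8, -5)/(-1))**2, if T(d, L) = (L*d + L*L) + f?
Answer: 529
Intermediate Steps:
T(d, L) = -8 + L**2 + L*d (T(d, L) = (L*d + L*L) - 8 = (L*d + L**2) - 8 = (L**2 + L*d) - 8 = -8 + L**2 + L*d)
(T(8, -5)/(-1))**2 = ((-8 + (-5)**2 - 5*8)/(-1))**2 = ((-8 + 25 - 40)*(-1))**2 = (-23*(-1))**2 = 23**2 = 529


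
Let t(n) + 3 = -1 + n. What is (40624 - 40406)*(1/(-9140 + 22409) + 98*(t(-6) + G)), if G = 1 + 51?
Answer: 11906114690/13269 ≈ 8.9729e+5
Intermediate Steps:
t(n) = -4 + n (t(n) = -3 + (-1 + n) = -4 + n)
G = 52
(40624 - 40406)*(1/(-9140 + 22409) + 98*(t(-6) + G)) = (40624 - 40406)*(1/(-9140 + 22409) + 98*((-4 - 6) + 52)) = 218*(1/13269 + 98*(-10 + 52)) = 218*(1/13269 + 98*42) = 218*(1/13269 + 4116) = 218*(54615205/13269) = 11906114690/13269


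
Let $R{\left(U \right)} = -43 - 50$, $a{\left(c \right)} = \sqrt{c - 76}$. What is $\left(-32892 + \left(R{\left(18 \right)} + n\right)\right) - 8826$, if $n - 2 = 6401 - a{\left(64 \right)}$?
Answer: $-35408 - 2 i \sqrt{3} \approx -35408.0 - 3.4641 i$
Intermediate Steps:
$a{\left(c \right)} = \sqrt{-76 + c}$
$n = 6403 - 2 i \sqrt{3}$ ($n = 2 + \left(6401 - \sqrt{-76 + 64}\right) = 2 + \left(6401 - \sqrt{-12}\right) = 2 + \left(6401 - 2 i \sqrt{3}\right) = 6403 - 2 i \sqrt{3} \approx 6403.0 - 3.4641 i$)
$R{\left(U \right)} = -93$
$\left(-32892 + \left(R{\left(18 \right)} + n\right)\right) - 8826 = \left(-32892 + \left(-93 + \left(6403 - 2 i \sqrt{3}\right)\right)\right) - 8826 = \left(-32892 + \left(6310 - 2 i \sqrt{3}\right)\right) - 8826 = \left(-26582 - 2 i \sqrt{3}\right) - 8826 = -35408 - 2 i \sqrt{3}$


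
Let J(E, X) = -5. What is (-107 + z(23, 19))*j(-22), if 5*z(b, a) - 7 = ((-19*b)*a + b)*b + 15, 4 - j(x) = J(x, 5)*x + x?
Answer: 16040052/5 ≈ 3.2080e+6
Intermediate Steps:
j(x) = 4 + 4*x (j(x) = 4 - (-5*x + x) = 4 - (-4)*x = 4 + 4*x)
z(b, a) = 22/5 + b*(b - 19*a*b)/5 (z(b, a) = 7/5 + (((-19*b)*a + b)*b + 15)/5 = 7/5 + ((-19*a*b + b)*b + 15)/5 = 7/5 + ((b - 19*a*b)*b + 15)/5 = 7/5 + (b*(b - 19*a*b) + 15)/5 = 7/5 + (15 + b*(b - 19*a*b))/5 = 7/5 + (3 + b*(b - 19*a*b)/5) = 22/5 + b*(b - 19*a*b)/5)
(-107 + z(23, 19))*j(-22) = (-107 + (22/5 + (⅕)*23² - 19/5*19*23²))*(4 + 4*(-22)) = (-107 + (22/5 + (⅕)*529 - 19/5*19*529))*(4 - 88) = (-107 + (22/5 + 529/5 - 190969/5))*(-84) = (-107 - 190418/5)*(-84) = -190953/5*(-84) = 16040052/5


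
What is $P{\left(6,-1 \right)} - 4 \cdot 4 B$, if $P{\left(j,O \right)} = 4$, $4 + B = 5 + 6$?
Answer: $-108$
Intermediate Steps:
$B = 7$ ($B = -4 + \left(5 + 6\right) = -4 + 11 = 7$)
$P{\left(6,-1 \right)} - 4 \cdot 4 B = 4 - 4 \cdot 4 \cdot 7 = 4 - 112 = -108$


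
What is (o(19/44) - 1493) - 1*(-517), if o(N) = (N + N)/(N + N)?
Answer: -975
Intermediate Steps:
o(N) = 1 (o(N) = (2*N)/((2*N)) = (2*N)*(1/(2*N)) = 1)
(o(19/44) - 1493) - 1*(-517) = (1 - 1493) - 1*(-517) = -1492 + 517 = -975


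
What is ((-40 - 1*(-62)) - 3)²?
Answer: 361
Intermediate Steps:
((-40 - 1*(-62)) - 3)² = ((-40 + 62) - 3)² = (22 - 3)² = 19² = 361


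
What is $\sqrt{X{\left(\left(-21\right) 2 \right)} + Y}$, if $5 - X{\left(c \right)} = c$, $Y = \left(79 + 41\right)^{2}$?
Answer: $\sqrt{14447} \approx 120.2$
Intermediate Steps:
$Y = 14400$ ($Y = 120^{2} = 14400$)
$X{\left(c \right)} = 5 - c$
$\sqrt{X{\left(\left(-21\right) 2 \right)} + Y} = \sqrt{\left(5 - \left(-21\right) 2\right) + 14400} = \sqrt{\left(5 - -42\right) + 14400} = \sqrt{\left(5 + 42\right) + 14400} = \sqrt{47 + 14400} = \sqrt{14447}$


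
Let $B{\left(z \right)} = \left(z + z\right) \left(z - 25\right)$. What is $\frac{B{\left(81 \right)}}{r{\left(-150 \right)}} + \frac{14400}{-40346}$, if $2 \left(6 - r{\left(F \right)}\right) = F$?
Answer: $\frac{2252176}{20173} \approx 111.64$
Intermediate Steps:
$r{\left(F \right)} = 6 - \frac{F}{2}$
$B{\left(z \right)} = 2 z \left(-25 + z\right)$
$\frac{B{\left(81 \right)}}{r{\left(-150 \right)}} + \frac{14400}{-40346} = \frac{2 \cdot 81 \left(-25 + 81\right)}{6 - -75} + \frac{14400}{-40346} = \frac{2 \cdot 81 \cdot 56}{6 + 75} + 14400 \left(- \frac{1}{40346}\right) = \frac{9072}{81} - \frac{7200}{20173} = 9072 \cdot \frac{1}{81} - \frac{7200}{20173} = 112 - \frac{7200}{20173} = \frac{2252176}{20173}$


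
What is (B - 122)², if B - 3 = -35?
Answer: 23716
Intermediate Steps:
B = -32 (B = 3 - 35 = -32)
(B - 122)² = (-32 - 122)² = (-154)² = 23716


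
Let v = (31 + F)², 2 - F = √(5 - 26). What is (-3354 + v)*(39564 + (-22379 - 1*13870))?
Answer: -7578090 - 218790*I*√21 ≈ -7.5781e+6 - 1.0026e+6*I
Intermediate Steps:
F = 2 - I*√21 (F = 2 - √(5 - 26) = 2 - √(-21) = 2 - I*√21 ≈ 2.0 - 4.5826*I)
v = (33 - I*√21)² (v = (31 + (2 - I*√21))² = (33 - I*√21)² ≈ 1068.0 - 302.45*I)
(-3354 + v)*(39564 + (-22379 - 1*13870)) = (-3354 + (33 - I*√21)²)*(39564 + (-22379 - 1*13870)) = (-3354 + (33 - I*√21)²)*(39564 + (-22379 - 13870)) = (-3354 + (33 - I*√21)²)*(39564 - 36249) = (-3354 + (33 - I*√21)²)*3315 = -11118510 + 3315*(33 - I*√21)²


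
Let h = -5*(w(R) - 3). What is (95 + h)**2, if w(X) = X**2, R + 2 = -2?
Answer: 900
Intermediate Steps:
R = -4 (R = -2 - 2 = -4)
h = -65 (h = -5*((-4)**2 - 3) = -5*(16 - 3) = -5*13 = -65)
(95 + h)**2 = (95 - 65)**2 = 30**2 = 900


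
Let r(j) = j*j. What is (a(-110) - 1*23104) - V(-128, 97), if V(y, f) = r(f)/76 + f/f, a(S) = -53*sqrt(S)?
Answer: -1765389/76 - 53*I*sqrt(110) ≈ -23229.0 - 555.87*I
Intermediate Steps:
r(j) = j**2
V(y, f) = 1 + f**2/76 (V(y, f) = f**2/76 + f/f = f**2*(1/76) + 1 = f**2/76 + 1 = 1 + f**2/76)
(a(-110) - 1*23104) - V(-128, 97) = (-53*I*sqrt(110) - 1*23104) - (1 + (1/76)*97**2) = (-53*I*sqrt(110) - 23104) - (1 + (1/76)*9409) = (-53*I*sqrt(110) - 23104) - (1 + 9409/76) = (-23104 - 53*I*sqrt(110)) - 1*9485/76 = (-23104 - 53*I*sqrt(110)) - 9485/76 = -1765389/76 - 53*I*sqrt(110)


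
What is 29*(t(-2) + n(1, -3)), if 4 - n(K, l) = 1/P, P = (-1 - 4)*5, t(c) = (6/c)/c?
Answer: 8033/50 ≈ 160.66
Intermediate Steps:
t(c) = 6/c**2
P = -25 (P = -5*5 = -25)
n(K, l) = 101/25 (n(K, l) = 4 - 1/(-25) = 4 - 1*(-1/25) = 4 + 1/25 = 101/25)
29*(t(-2) + n(1, -3)) = 29*(6/(-2)**2 + 101/25) = 29*(6*(1/4) + 101/25) = 29*(3/2 + 101/25) = 29*(277/50) = 8033/50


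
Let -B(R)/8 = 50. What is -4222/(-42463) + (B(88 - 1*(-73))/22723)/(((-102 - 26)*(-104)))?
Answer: 79818111417/802785775168 ≈ 0.099426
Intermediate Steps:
B(R) = -400 (B(R) = -8*50 = -400)
-4222/(-42463) + (B(88 - 1*(-73))/22723)/(((-102 - 26)*(-104))) = -4222/(-42463) + (-400/22723)/(((-102 - 26)*(-104))) = -4222*(-1/42463) + (-400*1/22723)/((-128*(-104))) = 4222/42463 - 400/22723/13312 = 4222/42463 - 400/22723*1/13312 = 4222/42463 - 25/18905536 = 79818111417/802785775168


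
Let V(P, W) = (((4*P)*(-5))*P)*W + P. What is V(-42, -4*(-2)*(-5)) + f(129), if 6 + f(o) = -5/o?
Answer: 182038603/129 ≈ 1.4112e+6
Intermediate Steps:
f(o) = -6 - 5/o
V(P, W) = P - 20*W*P**2 (V(P, W) = ((-20*P)*P)*W + P = (-20*P**2)*W + P = -20*W*P**2 + P = P - 20*W*P**2)
V(-42, -4*(-2)*(-5)) + f(129) = -42*(1 - 20*(-42)*-4*(-2)*(-5)) + (-6 - 5/129) = -42*(1 - 20*(-42)*8*(-5)) + (-6 - 5*1/129) = -42*(1 - 20*(-42)*(-40)) + (-6 - 5/129) = -42*(1 - 33600) - 779/129 = -42*(-33599) - 779/129 = 1411158 - 779/129 = 182038603/129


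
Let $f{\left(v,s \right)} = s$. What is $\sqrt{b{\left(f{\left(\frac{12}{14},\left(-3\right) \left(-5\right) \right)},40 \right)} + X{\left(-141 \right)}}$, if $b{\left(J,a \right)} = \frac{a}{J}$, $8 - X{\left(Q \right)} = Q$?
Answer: $\frac{\sqrt{1365}}{3} \approx 12.315$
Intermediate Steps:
$X{\left(Q \right)} = 8 - Q$
$\sqrt{b{\left(f{\left(\frac{12}{14},\left(-3\right) \left(-5\right) \right)},40 \right)} + X{\left(-141 \right)}} = \sqrt{\frac{40}{\left(-3\right) \left(-5\right)} + \left(8 - -141\right)} = \sqrt{\frac{40}{15} + \left(8 + 141\right)} = \sqrt{40 \cdot \frac{1}{15} + 149} = \sqrt{\frac{8}{3} + 149} = \sqrt{\frac{455}{3}} = \frac{\sqrt{1365}}{3}$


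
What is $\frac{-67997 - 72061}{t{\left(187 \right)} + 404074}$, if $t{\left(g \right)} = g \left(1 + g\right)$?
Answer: $- \frac{23343}{73205} \approx -0.31887$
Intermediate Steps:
$\frac{-67997 - 72061}{t{\left(187 \right)} + 404074} = \frac{-67997 - 72061}{187 \left(1 + 187\right) + 404074} = - \frac{140058}{187 \cdot 188 + 404074} = - \frac{140058}{35156 + 404074} = - \frac{140058}{439230} = \left(-140058\right) \frac{1}{439230} = - \frac{23343}{73205}$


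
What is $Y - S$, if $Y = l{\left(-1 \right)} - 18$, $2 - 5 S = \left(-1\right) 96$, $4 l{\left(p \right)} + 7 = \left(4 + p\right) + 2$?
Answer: $- \frac{381}{10} \approx -38.1$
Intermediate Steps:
$l{\left(p \right)} = - \frac{1}{4} + \frac{p}{4}$ ($l{\left(p \right)} = - \frac{7}{4} + \frac{\left(4 + p\right) + 2}{4} = - \frac{7}{4} + \frac{6 + p}{4} = - \frac{7}{4} + \left(\frac{3}{2} + \frac{p}{4}\right) = - \frac{1}{4} + \frac{p}{4}$)
$S = \frac{98}{5}$ ($S = \frac{2}{5} - \frac{\left(-1\right) 96}{5} = \frac{2}{5} - - \frac{96}{5} = \frac{2}{5} + \frac{96}{5} = \frac{98}{5} \approx 19.6$)
$Y = - \frac{37}{2}$ ($Y = \left(- \frac{1}{4} + \frac{1}{4} \left(-1\right)\right) - 18 = \left(- \frac{1}{4} - \frac{1}{4}\right) - 18 = - \frac{1}{2} - 18 = - \frac{37}{2} \approx -18.5$)
$Y - S = - \frac{37}{2} - \frac{98}{5} = - \frac{381}{10}$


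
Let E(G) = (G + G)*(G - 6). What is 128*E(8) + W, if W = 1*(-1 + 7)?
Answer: 4102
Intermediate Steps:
E(G) = 2*G*(-6 + G) (E(G) = (2*G)*(-6 + G) = 2*G*(-6 + G))
W = 6 (W = 1*6 = 6)
128*E(8) + W = 128*(2*8*(-6 + 8)) + 6 = 128*(2*8*2) + 6 = 128*32 + 6 = 4096 + 6 = 4102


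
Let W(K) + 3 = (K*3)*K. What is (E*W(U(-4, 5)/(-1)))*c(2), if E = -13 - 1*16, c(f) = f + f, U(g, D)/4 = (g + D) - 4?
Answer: -49764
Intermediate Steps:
U(g, D) = -16 + 4*D + 4*g (U(g, D) = 4*((g + D) - 4) = 4*((D + g) - 4) = 4*(-4 + D + g) = -16 + 4*D + 4*g)
W(K) = -3 + 3*K² (W(K) = -3 + (K*3)*K = -3 + (3*K)*K = -3 + 3*K²)
c(f) = 2*f
E = -29 (E = -13 - 16 = -29)
(E*W(U(-4, 5)/(-1)))*c(2) = (-29*(-3 + 3*((-16 + 4*5 + 4*(-4))/(-1))²))*(2*2) = -29*(-3 + 3*((-16 + 20 - 16)*(-1))²)*4 = -29*(-3 + 3*(-12*(-1))²)*4 = -29*(-3 + 3*12²)*4 = -29*(-3 + 3*144)*4 = -29*(-3 + 432)*4 = -29*429*4 = -12441*4 = -49764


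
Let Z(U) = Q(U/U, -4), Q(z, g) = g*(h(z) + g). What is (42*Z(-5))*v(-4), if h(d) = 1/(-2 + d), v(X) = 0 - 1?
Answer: -840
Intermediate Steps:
v(X) = -1
Q(z, g) = g*(g + 1/(-2 + z)) (Q(z, g) = g*(1/(-2 + z) + g) = g*(g + 1/(-2 + z)))
Z(U) = 20 (Z(U) = -4*(1 - 4*(-2 + U/U))/(-2 + U/U) = -4*(1 - 4*(-2 + 1))/(-2 + 1) = -4*(1 - 4*(-1))/(-1) = -4*(-1)*(1 + 4) = -4*(-1)*5 = 20)
(42*Z(-5))*v(-4) = (42*20)*(-1) = 840*(-1) = -840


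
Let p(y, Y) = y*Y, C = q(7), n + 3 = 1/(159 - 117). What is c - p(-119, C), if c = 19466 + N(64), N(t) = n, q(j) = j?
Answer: 852433/42 ≈ 20296.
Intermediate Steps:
n = -125/42 (n = -3 + 1/(159 - 117) = -3 + 1/42 = -125/42 ≈ -2.9762)
C = 7
N(t) = -125/42
p(y, Y) = Y*y
c = 817447/42 (c = 19466 - 125/42 = 817447/42 ≈ 19463.)
c - p(-119, C) = 817447/42 - 7*(-119) = 817447/42 - 1*(-833) = 817447/42 + 833 = 852433/42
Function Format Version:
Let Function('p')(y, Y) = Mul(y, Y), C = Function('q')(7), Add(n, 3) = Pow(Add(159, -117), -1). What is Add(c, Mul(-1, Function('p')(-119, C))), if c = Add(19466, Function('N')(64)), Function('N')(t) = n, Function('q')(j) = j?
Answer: Rational(852433, 42) ≈ 20296.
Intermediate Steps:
n = Rational(-125, 42) (n = Add(-3, Pow(Add(159, -117), -1)) = Add(-3, Pow(42, -1)) = Add(-3, Rational(1, 42)) = Rational(-125, 42) ≈ -2.9762)
C = 7
Function('N')(t) = Rational(-125, 42)
Function('p')(y, Y) = Mul(Y, y)
c = Rational(817447, 42) (c = Add(19466, Rational(-125, 42)) = Rational(817447, 42) ≈ 19463.)
Add(c, Mul(-1, Function('p')(-119, C))) = Add(Rational(817447, 42), Mul(-1, Mul(7, -119))) = Add(Rational(817447, 42), Mul(-1, -833)) = Add(Rational(817447, 42), 833) = Rational(852433, 42)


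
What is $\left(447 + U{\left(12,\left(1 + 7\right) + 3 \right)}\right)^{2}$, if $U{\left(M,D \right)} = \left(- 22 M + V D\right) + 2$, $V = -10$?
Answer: $5625$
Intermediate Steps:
$U{\left(M,D \right)} = 2 - 22 M - 10 D$ ($U{\left(M,D \right)} = \left(- 22 M - 10 D\right) + 2 = 2 - 22 M - 10 D$)
$\left(447 + U{\left(12,\left(1 + 7\right) + 3 \right)}\right)^{2} = \left(447 - \left(262 + 10 \left(\left(1 + 7\right) + 3\right)\right)\right)^{2} = \left(447 - \left(262 + 10 \left(8 + 3\right)\right)\right)^{2} = \left(447 - 372\right)^{2} = 75^{2} = 5625$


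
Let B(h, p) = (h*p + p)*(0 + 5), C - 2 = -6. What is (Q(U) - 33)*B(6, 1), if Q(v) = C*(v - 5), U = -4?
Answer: 105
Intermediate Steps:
C = -4 (C = 2 - 6 = -4)
B(h, p) = 5*p + 5*h*p (B(h, p) = (p + h*p)*5 = 5*p + 5*h*p)
Q(v) = 20 - 4*v (Q(v) = -4*(v - 5) = -4*(-5 + v) = 20 - 4*v)
(Q(U) - 33)*B(6, 1) = ((20 - 4*(-4)) - 33)*(5*1*(1 + 6)) = ((20 + 16) - 33)*(5*1*7) = (36 - 33)*35 = 3*35 = 105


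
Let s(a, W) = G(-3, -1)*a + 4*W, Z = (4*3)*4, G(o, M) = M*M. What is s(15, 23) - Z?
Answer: 59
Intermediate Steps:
G(o, M) = M²
Z = 48 (Z = 12*4 = 48)
s(a, W) = a + 4*W (s(a, W) = (-1)²*a + 4*W = 1*a + 4*W = a + 4*W)
s(15, 23) - Z = (15 + 4*23) - 1*48 = (15 + 92) - 48 = 107 - 48 = 59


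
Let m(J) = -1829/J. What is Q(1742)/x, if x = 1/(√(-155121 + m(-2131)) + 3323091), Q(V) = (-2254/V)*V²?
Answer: -13048010472588 - 3926468*I*√704425537882/2131 ≈ -1.3048e+13 - 1.5465e+9*I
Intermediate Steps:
Q(V) = -2254*V
x = 1/(3323091 + I*√704425537882/2131) (x = 1/(√(-155121 - 1829/(-2131)) + 3323091) = 1/(√(-155121 - 1829*(-1/2131)) + 3323091) = 1/(√(-155121 + 1829/2131) + 3323091) = 1/(√(-330561022/2131) + 3323091) = 1/(I*√704425537882/2131 + 3323091) = 1/(3323091 + I*√704425537882/2131) ≈ 3.0092e-7 - 3.6e-11*I)
Q(1742)/x = (-2254*1742)/(7081506921/23532492246173833 - I*√704425537882/23532492246173833) = -3926468/(7081506921/23532492246173833 - I*√704425537882/23532492246173833)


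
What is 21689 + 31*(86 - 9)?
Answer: 24076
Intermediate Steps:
21689 + 31*(86 - 9) = 21689 + 31*77 = 21689 + 2387 = 24076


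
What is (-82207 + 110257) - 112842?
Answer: -84792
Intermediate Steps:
(-82207 + 110257) - 112842 = 28050 - 112842 = -84792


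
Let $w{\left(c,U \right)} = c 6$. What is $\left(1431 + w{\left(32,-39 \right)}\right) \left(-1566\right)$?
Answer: $-2541618$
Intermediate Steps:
$w{\left(c,U \right)} = 6 c$
$\left(1431 + w{\left(32,-39 \right)}\right) \left(-1566\right) = \left(1431 + 6 \cdot 32\right) \left(-1566\right) = \left(1431 + 192\right) \left(-1566\right) = 1623 \left(-1566\right) = -2541618$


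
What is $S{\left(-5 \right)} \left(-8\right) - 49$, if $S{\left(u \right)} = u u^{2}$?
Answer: $951$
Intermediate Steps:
$S{\left(u \right)} = u^{3}$
$S{\left(-5 \right)} \left(-8\right) - 49 = \left(-5\right)^{3} \left(-8\right) - 49 = \left(-125\right) \left(-8\right) - 49 = 1000 - 49 = 951$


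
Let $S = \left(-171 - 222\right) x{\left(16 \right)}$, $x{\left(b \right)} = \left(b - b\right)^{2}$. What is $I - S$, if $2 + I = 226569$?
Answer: $226567$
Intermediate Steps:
$x{\left(b \right)} = 0$ ($x{\left(b \right)} = 0^{2} = 0$)
$I = 226567$ ($I = -2 + 226569 = 226567$)
$S = 0$ ($S = \left(-171 - 222\right) 0 = \left(-393\right) 0 = 0$)
$I - S = 226567 - 0 = 226567 + 0 = 226567$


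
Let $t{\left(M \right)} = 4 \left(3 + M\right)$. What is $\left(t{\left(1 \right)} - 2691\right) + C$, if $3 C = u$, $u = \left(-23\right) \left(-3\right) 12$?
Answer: $-2399$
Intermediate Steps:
$t{\left(M \right)} = 12 + 4 M$
$u = 828$ ($u = 69 \cdot 12 = 828$)
$C = 276$ ($C = \frac{1}{3} \cdot 828 = 276$)
$\left(t{\left(1 \right)} - 2691\right) + C = \left(\left(12 + 4 \cdot 1\right) - 2691\right) + 276 = \left(\left(12 + 4\right) - 2691\right) + 276 = \left(16 - 2691\right) + 276 = -2675 + 276 = -2399$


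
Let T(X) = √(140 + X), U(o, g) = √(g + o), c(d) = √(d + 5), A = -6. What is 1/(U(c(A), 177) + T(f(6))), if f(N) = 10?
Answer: 1/(√(177 + I) + 5*√6) ≈ 0.039136 - 5.76e-5*I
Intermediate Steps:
c(d) = √(5 + d)
1/(U(c(A), 177) + T(f(6))) = 1/(√(177 + √(5 - 6)) + √(140 + 10)) = 1/(√(177 + √(-1)) + √150) = 1/(√(177 + I) + 5*√6)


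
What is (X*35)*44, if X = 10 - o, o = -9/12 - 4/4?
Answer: 18095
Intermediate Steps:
o = -7/4 (o = -9*1/12 - 4*¼ = -¾ - 1 = -7/4 ≈ -1.7500)
X = 47/4 (X = 10 - 1*(-7/4) = 10 + 7/4 = 47/4 ≈ 11.750)
(X*35)*44 = ((47/4)*35)*44 = (1645/4)*44 = 18095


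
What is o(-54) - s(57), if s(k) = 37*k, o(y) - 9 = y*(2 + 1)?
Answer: -2262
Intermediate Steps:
o(y) = 9 + 3*y (o(y) = 9 + y*(2 + 1) = 9 + y*3 = 9 + 3*y)
o(-54) - s(57) = (9 + 3*(-54)) - 37*57 = (9 - 162) - 1*2109 = -153 - 2109 = -2262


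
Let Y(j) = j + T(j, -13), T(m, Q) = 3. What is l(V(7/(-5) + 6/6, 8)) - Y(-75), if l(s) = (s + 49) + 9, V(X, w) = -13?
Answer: 117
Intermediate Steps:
l(s) = 58 + s (l(s) = (49 + s) + 9 = 58 + s)
Y(j) = 3 + j (Y(j) = j + 3 = 3 + j)
l(V(7/(-5) + 6/6, 8)) - Y(-75) = (58 - 13) - (3 - 75) = 45 - 1*(-72) = 45 + 72 = 117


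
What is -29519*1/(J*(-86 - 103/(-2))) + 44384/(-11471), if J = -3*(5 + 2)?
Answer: -105933902/2374497 ≈ -44.613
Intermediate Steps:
J = -21 (J = -3*7 = -21)
-29519*1/(J*(-86 - 103/(-2))) + 44384/(-11471) = -29519*(-1/(21*(-86 - 103/(-2)))) + 44384/(-11471) = -29519*(-1/(21*(-86 - 103*(-½)))) + 44384*(-1/11471) = -29519*(-1/(21*(-86 + 103/2))) - 44384/11471 = -29519/((-21*(-69/2))) - 44384/11471 = -29519/1449/2 - 44384/11471 = -29519*2/1449 - 44384/11471 = -8434/207 - 44384/11471 = -105933902/2374497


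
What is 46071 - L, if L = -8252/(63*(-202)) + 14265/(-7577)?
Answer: 2221255335514/48212451 ≈ 46072.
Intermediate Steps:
L = -59505493/48212451 (L = -8252/(-12726) + 14265*(-1/7577) = -8252*(-1/12726) - 14265/7577 = 4126/6363 - 14265/7577 = -59505493/48212451 ≈ -1.2342)
46071 - L = 46071 - 1*(-59505493/48212451) = 46071 + 59505493/48212451 = 2221255335514/48212451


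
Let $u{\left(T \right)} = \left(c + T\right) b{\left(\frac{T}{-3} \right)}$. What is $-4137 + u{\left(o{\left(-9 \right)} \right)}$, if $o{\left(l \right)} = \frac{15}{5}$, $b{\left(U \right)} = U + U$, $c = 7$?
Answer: $-4157$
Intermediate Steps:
$b{\left(U \right)} = 2 U$
$o{\left(l \right)} = 3$ ($o{\left(l \right)} = 15 \cdot \frac{1}{5} = 3$)
$u{\left(T \right)} = - \frac{2 T \left(7 + T\right)}{3}$ ($u{\left(T \right)} = \left(7 + T\right) 2 \frac{T}{-3} = \left(7 + T\right) 2 T \left(- \frac{1}{3}\right) = \left(7 + T\right) 2 \left(- \frac{T}{3}\right) = \left(7 + T\right) \left(- \frac{2 T}{3}\right) = - \frac{2 T \left(7 + T\right)}{3}$)
$-4137 + u{\left(o{\left(-9 \right)} \right)} = -4137 - 2 \left(7 + 3\right) = -4137 - 2 \cdot 10 = -4137 - 20 = -4157$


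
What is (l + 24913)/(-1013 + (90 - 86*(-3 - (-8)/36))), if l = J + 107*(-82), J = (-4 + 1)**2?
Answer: -145332/6157 ≈ -23.604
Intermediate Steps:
J = 9 (J = (-3)**2 = 9)
l = -8765 (l = 9 + 107*(-82) = 9 - 8774 = -8765)
(l + 24913)/(-1013 + (90 - 86*(-3 - (-8)/36))) = (-8765 + 24913)/(-1013 + (90 - 86*(-3 - (-8)/36))) = 16148/(-1013 + (90 - 86*(-3 - (-8)/36))) = 16148/(-1013 + (90 - 86*(-3 - 1*(-2/9)))) = 16148/(-1013 + (90 - 86*(-3 + 2/9))) = 16148/(-1013 + (90 - 86*(-25/9))) = 16148/(-1013 + (90 + 2150/9)) = 16148/(-1013 + 2960/9) = 16148/(-6157/9) = 16148*(-9/6157) = -145332/6157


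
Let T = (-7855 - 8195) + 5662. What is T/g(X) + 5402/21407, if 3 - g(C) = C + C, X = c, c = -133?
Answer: -220922778/5758483 ≈ -38.365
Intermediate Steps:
X = -133
T = -10388 (T = -16050 + 5662 = -10388)
g(C) = 3 - 2*C (g(C) = 3 - (C + C) = 3 - 2*C)
T/g(X) + 5402/21407 = -10388/(3 - 2*(-133)) + 5402/21407 = -10388/(3 + 266) + 5402*(1/21407) = -10388/269 + 5402/21407 = -220922778/5758483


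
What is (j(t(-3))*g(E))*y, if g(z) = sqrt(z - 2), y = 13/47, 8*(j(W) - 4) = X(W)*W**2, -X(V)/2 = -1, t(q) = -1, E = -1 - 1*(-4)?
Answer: 221/188 ≈ 1.1755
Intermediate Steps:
E = 3 (E = -1 + 4 = 3)
X(V) = 2 (X(V) = -2*(-1) = 2)
j(W) = 4 + W**2/4 (j(W) = 4 + (2*W**2)/8 = 4 + W**2/4)
y = 13/47 (y = 13*(1/47) = 13/47 ≈ 0.27660)
g(z) = sqrt(-2 + z)
(j(t(-3))*g(E))*y = ((4 + (1/4)*(-1)**2)*sqrt(-2 + 3))*(13/47) = ((4 + (1/4)*1)*sqrt(1))*(13/47) = ((4 + 1/4)*1)*(13/47) = ((17/4)*1)*(13/47) = (17/4)*(13/47) = 221/188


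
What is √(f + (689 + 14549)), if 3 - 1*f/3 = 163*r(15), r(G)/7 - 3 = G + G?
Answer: 4*I*√6107 ≈ 312.59*I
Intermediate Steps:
r(G) = 21 + 14*G (r(G) = 21 + 7*(G + G) = 21 + 7*(2*G) = 21 + 14*G)
f = -112950 (f = 9 - 489*(21 + 14*15) = 9 - 489*(21 + 210) = 9 - 489*231 = 9 - 3*37653 = 9 - 112959 = -112950)
√(f + (689 + 14549)) = √(-112950 + (689 + 14549)) = √(-112950 + 15238) = √(-97712) = 4*I*√6107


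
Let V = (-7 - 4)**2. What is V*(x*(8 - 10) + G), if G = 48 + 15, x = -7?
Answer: 9317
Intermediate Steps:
V = 121 (V = (-11)**2 = 121)
G = 63
V*(x*(8 - 10) + G) = 121*(-7*(8 - 10) + 63) = 121*(-7*(-2) + 63) = 121*(14 + 63) = 121*77 = 9317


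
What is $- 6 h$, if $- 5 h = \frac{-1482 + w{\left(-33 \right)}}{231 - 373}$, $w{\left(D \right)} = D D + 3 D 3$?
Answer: $\frac{414}{71} \approx 5.831$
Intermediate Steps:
$w{\left(D \right)} = D^{2} + 9 D$
$h = - \frac{69}{71}$ ($h = - \frac{\left(-1482 - 33 \left(9 - 33\right)\right) \frac{1}{231 - 373}}{5} = - \frac{\left(-1482 - -792\right) \frac{1}{-142}}{5} = - \frac{\left(-1482 + 792\right) \left(- \frac{1}{142}\right)}{5} = - \frac{\left(-690\right) \left(- \frac{1}{142}\right)}{5} = \left(- \frac{1}{5}\right) \frac{345}{71} = - \frac{69}{71} \approx -0.97183$)
$- 6 h = \left(-6\right) \left(- \frac{69}{71}\right) = \frac{414}{71}$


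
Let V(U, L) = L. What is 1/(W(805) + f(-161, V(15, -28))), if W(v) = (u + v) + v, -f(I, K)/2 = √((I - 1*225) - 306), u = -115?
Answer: 1495/2237793 + 4*I*√173/2237793 ≈ 0.00066807 + 2.3511e-5*I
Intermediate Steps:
f(I, K) = -2*√(-531 + I) (f(I, K) = -2*√((I - 1*225) - 306) = -2*√((I - 225) - 306) = -2*√((-225 + I) - 306) = -2*√(-531 + I))
W(v) = -115 + 2*v (W(v) = (-115 + v) + v = -115 + 2*v)
1/(W(805) + f(-161, V(15, -28))) = 1/((-115 + 2*805) - 2*√(-531 - 161)) = 1/((-115 + 1610) - 4*I*√173) = 1/(1495 - 4*I*√173)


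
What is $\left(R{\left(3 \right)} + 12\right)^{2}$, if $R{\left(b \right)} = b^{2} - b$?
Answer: $324$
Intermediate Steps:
$\left(R{\left(3 \right)} + 12\right)^{2} = \left(3 \left(-1 + 3\right) + 12\right)^{2} = \left(3 \cdot 2 + 12\right)^{2} = \left(6 + 12\right)^{2} = 18^{2} = 324$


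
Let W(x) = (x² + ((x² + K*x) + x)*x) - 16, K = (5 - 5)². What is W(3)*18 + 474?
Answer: 996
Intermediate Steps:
K = 0 (K = 0² = 0)
W(x) = -16 + x² + x*(x + x²) (W(x) = (x² + ((x² + 0*x) + x)*x) - 16 = (x² + ((x² + 0) + x)*x) - 16 = (x² + (x² + x)*x) - 16 = (x² + (x + x²)*x) - 16 = (x² + x*(x + x²)) - 16 = -16 + x² + x*(x + x²))
W(3)*18 + 474 = (-16 + 3³ + 2*3²)*18 + 474 = (-16 + 27 + 2*9)*18 + 474 = (-16 + 27 + 18)*18 + 474 = 29*18 + 474 = 522 + 474 = 996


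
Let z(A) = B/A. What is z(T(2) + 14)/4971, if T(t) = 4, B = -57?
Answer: -19/29826 ≈ -0.00063703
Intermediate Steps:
z(A) = -57/A
z(T(2) + 14)/4971 = -57/(4 + 14)/4971 = -57/18*(1/4971) = -57*1/18*(1/4971) = -19/6*1/4971 = -19/29826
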